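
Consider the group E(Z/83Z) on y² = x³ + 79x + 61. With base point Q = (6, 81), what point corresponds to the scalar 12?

Repeated addition: build up to 12Q.
2Q: tangent at (6, 81): λ = (3·6² + 79)/(2·81) ≡ 21/79. 79⁻¹ ≡ 62 (mod 83) since 79·62 = 4898 ≡ 1, so λ ≡ 21·62 ≡ 57.
  x = λ² - 6 - 6 = 3249 - 12 ≡ 0; y = λ·(6 - 0) - 81 ≡ 12. → (0, 12)
3Q: (0, 12) + (6, 81). λ = (81 - 12)/(6 - 0) ≡ 69/6 mod 83. 6⁻¹ ≡ 14 (mod 83), so λ ≡ 53.
  x = λ² - 0 - 6 = 2809 - 6 ≡ 64; y = λ·(0 - 64) - 12 ≡ 82. → (64, 82)
4Q: (64, 82) + (6, 81). λ = (81 - 82)/(6 - 64) ≡ 82/25 mod 83. 25⁻¹ ≡ 10 (mod 83), so λ ≡ 73.
  x = λ² - 64 - 6 = 5329 - 70 ≡ 30; y = λ·(64 - 30) - 82 ≡ 76. → (30, 76)
5Q: (30, 76) + (6, 81). λ = (81 - 76)/(6 - 30) ≡ 5/59 mod 83. 59⁻¹ ≡ 38 (mod 83), so λ ≡ 24.
  x = λ² - 30 - 6 = 576 - 36 ≡ 42; y = λ·(30 - 42) - 76 ≡ 51. → (42, 51)
6Q: (42, 51) + (6, 81). λ = (81 - 51)/(6 - 42) ≡ 30/47 mod 83. 47⁻¹ ≡ 53 (mod 83) since 47·53 = 2491 ≡ 1, so λ ≡ 13.
  x = λ² - 42 - 6 = 169 - 48 ≡ 38; y = λ·(42 - 38) - 51 ≡ 1. → (38, 1)
7Q: (38, 1) + (6, 81). λ = (81 - 1)/(6 - 38) ≡ 80/51 mod 83. 51⁻¹ ≡ 70 (mod 83), so λ ≡ 39.
  x = λ² - 38 - 6 = 1521 - 44 ≡ 66; y = λ·(38 - 66) - 1 ≡ 69. → (66, 69)
8Q: (66, 69) + (6, 81). λ = (81 - 69)/(6 - 66) ≡ 12/23 mod 83. 23⁻¹ ≡ 65 (mod 83), so λ ≡ 33.
  x = λ² - 66 - 6 = 1089 - 72 ≡ 21; y = λ·(66 - 21) - 69 ≡ 5. → (21, 5)
9Q: (21, 5) + (6, 81). λ = (81 - 5)/(6 - 21) ≡ 76/68 mod 83. 68⁻¹ ≡ 11 (mod 83), so λ ≡ 6.
  x = λ² - 21 - 6 = 36 - 27 ≡ 9; y = λ·(21 - 9) - 5 ≡ 67. → (9, 67)
10Q: (9, 67) + (6, 81). λ = (81 - 67)/(6 - 9) ≡ 14/80 mod 83. 80⁻¹ ≡ 55 (mod 83), so λ ≡ 23.
  x = λ² - 9 - 6 = 529 - 15 ≡ 16; y = λ·(9 - 16) - 67 ≡ 21. → (16, 21)
11Q: (16, 21) + (6, 81). λ = (81 - 21)/(6 - 16) ≡ 60/73 mod 83. 73⁻¹ ≡ 58 (mod 83) since 73·58 = 4234 ≡ 1, so λ ≡ 77.
  x = λ² - 16 - 6 = 5929 - 22 ≡ 14; y = λ·(16 - 14) - 21 ≡ 50. → (14, 50)
12Q: (14, 50) + (6, 81). λ = (81 - 50)/(6 - 14) ≡ 31/75 mod 83. 75⁻¹ ≡ 31 (mod 83), so λ ≡ 48.
  x = λ² - 14 - 6 = 2304 - 20 ≡ 43; y = λ·(14 - 43) - 50 ≡ 52. → (43, 52)

(43, 52)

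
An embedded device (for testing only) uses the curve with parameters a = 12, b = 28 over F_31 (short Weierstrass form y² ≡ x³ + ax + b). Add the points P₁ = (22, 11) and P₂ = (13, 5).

(24, 29)

(22, 11) + (13, 5). λ = (5 - 11)/(13 - 22) ≡ 25/22 mod 31. 22⁻¹ ≡ 24 (mod 31), so λ ≡ 11.
  x = λ² - 22 - 13 = 121 - 35 ≡ 24; y = λ·(22 - 24) - 11 ≡ 29. → (24, 29)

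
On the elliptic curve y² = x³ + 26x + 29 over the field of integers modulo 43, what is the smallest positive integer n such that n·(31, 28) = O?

2P: tangent at (31, 28): λ = (3·31² + 26)/(2·28) ≡ 28/13. 13⁻¹ ≡ 10 (mod 43), so λ ≡ 28·10 ≡ 22.
  x = λ² - 31 - 31 = 484 - 62 ≡ 35; y = λ·(31 - 35) - 28 ≡ 13. → (35, 13)
3P: (35, 13) + (31, 28). λ = (28 - 13)/(31 - 35) ≡ 15/39 mod 43. 39⁻¹ ≡ 32 (mod 43) since 39·32 = 1248 ≡ 1, so λ ≡ 7.
  x = λ² - 35 - 31 = 49 - 66 ≡ 26; y = λ·(35 - 26) - 13 ≡ 7. → (26, 7)
4P: (26, 7) + (31, 28). λ = (28 - 7)/(31 - 26) ≡ 21/5 mod 43. 5⁻¹ ≡ 26 (mod 43), so λ ≡ 30.
  x = λ² - 26 - 31 = 900 - 57 ≡ 26; y = λ·(26 - 26) - 7 ≡ 36. → (26, 36)
5P: (26, 36) + (31, 28). λ = (28 - 36)/(31 - 26) ≡ 35/5 mod 43. 5⁻¹ ≡ 26 (mod 43), so λ ≡ 7.
  x = λ² - 26 - 31 = 49 - 57 ≡ 35; y = λ·(26 - 35) - 36 ≡ 30. → (35, 30)
6P: (35, 30) + (31, 28). λ = (28 - 30)/(31 - 35) ≡ 41/39 mod 43. 39⁻¹ ≡ 32 (mod 43), so λ ≡ 22.
  x = λ² - 35 - 31 = 484 - 66 ≡ 31; y = λ·(35 - 31) - 30 ≡ 15. → (31, 15)
7P: (31, 15) + (31, 28): same x and y₁ ≡ -y₂, so the sum is O.
7P = O, so the order is 7.

7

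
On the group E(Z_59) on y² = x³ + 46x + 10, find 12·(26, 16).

Write G = (26, 16).
Repeated addition: build up to 12G.
2G: tangent at (26, 16): λ = (3·26² + 46)/(2·16) ≡ 9/32. 32⁻¹ ≡ 24 (mod 59), so λ ≡ 9·24 ≡ 39.
  x = λ² - 26 - 26 = 1521 - 52 ≡ 53; y = λ·(26 - 53) - 16 ≡ 52. → (53, 52)
3G: (53, 52) + (26, 16). λ = (16 - 52)/(26 - 53) ≡ 23/32 mod 59. 32⁻¹ ≡ 24 (mod 59) since 32·24 = 768 ≡ 1, so λ ≡ 21.
  x = λ² - 53 - 26 = 441 - 79 ≡ 8; y = λ·(53 - 8) - 52 ≡ 8. → (8, 8)
4G: (8, 8) + (26, 16). λ = (16 - 8)/(26 - 8) ≡ 8/18 mod 59. 18⁻¹ ≡ 23 (mod 59), so λ ≡ 7.
  x = λ² - 8 - 26 = 49 - 34 ≡ 15; y = λ·(8 - 15) - 8 ≡ 2. → (15, 2)
5G: (15, 2) + (26, 16). λ = (16 - 2)/(26 - 15) ≡ 14/11 mod 59. 11⁻¹ ≡ 43 (mod 59) since 11·43 = 473 ≡ 1, so λ ≡ 12.
  x = λ² - 15 - 26 = 144 - 41 ≡ 44; y = λ·(15 - 44) - 2 ≡ 4. → (44, 4)
6G: (44, 4) + (26, 16). λ = (16 - 4)/(26 - 44) ≡ 12/41 mod 59. 41⁻¹ ≡ 36 (mod 59), so λ ≡ 19.
  x = λ² - 44 - 26 = 361 - 70 ≡ 55; y = λ·(44 - 55) - 4 ≡ 23. → (55, 23)
7G: (55, 23) + (26, 16). λ = (16 - 23)/(26 - 55) ≡ 52/30 mod 59. 30⁻¹ ≡ 2 (mod 59), so λ ≡ 45.
  x = λ² - 55 - 26 = 2025 - 81 ≡ 56; y = λ·(55 - 56) - 23 ≡ 50. → (56, 50)
8G: (56, 50) + (26, 16). λ = (16 - 50)/(26 - 56) ≡ 25/29 mod 59. 29⁻¹ ≡ 57 (mod 59) since 29·57 = 1653 ≡ 1, so λ ≡ 9.
  x = λ² - 56 - 26 = 81 - 82 ≡ 58; y = λ·(56 - 58) - 50 ≡ 50. → (58, 50)
9G: (58, 50) + (26, 16). λ = (16 - 50)/(26 - 58) ≡ 25/27 mod 59. 27⁻¹ ≡ 35 (mod 59) since 27·35 = 945 ≡ 1, so λ ≡ 49.
  x = λ² - 58 - 26 = 2401 - 84 ≡ 16; y = λ·(58 - 16) - 50 ≡ 2. → (16, 2)
10G: (16, 2) + (26, 16). λ = (16 - 2)/(26 - 16) ≡ 14/10 mod 59. 10⁻¹ ≡ 6 (mod 59) since 10·6 = 60 ≡ 1, so λ ≡ 25.
  x = λ² - 16 - 26 = 625 - 42 ≡ 52; y = λ·(16 - 52) - 2 ≡ 42. → (52, 42)
11G: (52, 42) + (26, 16). λ = (16 - 42)/(26 - 52) ≡ 33/33 mod 59. 33⁻¹ ≡ 34 (mod 59), so λ ≡ 1.
  x = λ² - 52 - 26 = 1 - 78 ≡ 41; y = λ·(52 - 41) - 42 ≡ 28. → (41, 28)
12G: (41, 28) + (26, 16). λ = (16 - 28)/(26 - 41) ≡ 47/44 mod 59. 44⁻¹ ≡ 55 (mod 59) since 44·55 = 2420 ≡ 1, so λ ≡ 48.
  x = λ² - 41 - 26 = 2304 - 67 ≡ 54; y = λ·(41 - 54) - 28 ≡ 56. → (54, 56)

(54, 56)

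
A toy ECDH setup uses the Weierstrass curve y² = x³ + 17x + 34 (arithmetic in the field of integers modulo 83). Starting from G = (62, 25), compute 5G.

(77, 31)

Double-and-add on 5 = (101)₂. Start with G = (62, 25) for the leading 1-bit.
double: tangent at (62, 25): λ = (3·62² + 17)/(2·25) ≡ 12/50. 50⁻¹ ≡ 5 (mod 83), so λ ≡ 12·5 ≡ 60.
  x = λ² - 62 - 62 = 3600 - 124 ≡ 73; y = λ·(62 - 73) - 25 ≡ 62. → (73, 62)
double: tangent at (73, 62): λ = (3·73² + 17)/(2·62) ≡ 68/41. 41⁻¹ ≡ 81 (mod 83), so λ ≡ 68·81 ≡ 30.
  x = λ² - 73 - 73 = 900 - 146 ≡ 7; y = λ·(73 - 7) - 62 ≡ 9. → (7, 9)
add G: (7, 9) + (62, 25). λ = (25 - 9)/(62 - 7) ≡ 16/55 mod 83. 55⁻¹ ≡ 80 (mod 83), so λ ≡ 35.
  x = λ² - 7 - 62 = 1225 - 69 ≡ 77; y = λ·(7 - 77) - 9 ≡ 31. → (77, 31)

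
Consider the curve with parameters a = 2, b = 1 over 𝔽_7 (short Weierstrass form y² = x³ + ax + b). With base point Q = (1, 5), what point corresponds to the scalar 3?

(0, 1)

Repeated addition: build up to 3Q.
2Q: tangent at (1, 5): λ = (3·1² + 2)/(2·5) ≡ 5/3. 3⁻¹ ≡ 5 (mod 7) since 3·5 = 15 ≡ 1, so λ ≡ 5·5 ≡ 4.
  x = λ² - 1 - 1 = 16 - 2 ≡ 0; y = λ·(1 - 0) - 5 ≡ 6. → (0, 6)
3Q: (0, 6) + (1, 5). λ = (5 - 6)/(1 - 0) ≡ 6/1 mod 7. 1⁻¹ ≡ 1 (mod 7) since 1·1 = 1 ≡ 1, so λ ≡ 6.
  x = λ² - 0 - 1 = 36 - 1 ≡ 0; y = λ·(0 - 0) - 6 ≡ 1. → (0, 1)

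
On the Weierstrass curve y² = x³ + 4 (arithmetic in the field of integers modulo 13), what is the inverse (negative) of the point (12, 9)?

-(12, 9) = (12, -9 mod 13) = (12, 4).

(12, 4)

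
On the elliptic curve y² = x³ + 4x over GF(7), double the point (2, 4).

(0, 0)

tangent at (2, 4): λ = (3·2² + 4)/(2·4) ≡ 2/1. 1⁻¹ ≡ 1 (mod 7), so λ ≡ 2·1 ≡ 2.
  x = λ² - 2 - 2 = 4 - 4 ≡ 0; y = λ·(2 - 0) - 4 ≡ 0. → (0, 0)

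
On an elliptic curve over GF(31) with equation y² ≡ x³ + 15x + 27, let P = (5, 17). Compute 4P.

O

Repeated addition: build up to 4P.
2P: tangent at (5, 17): λ = (3·5² + 15)/(2·17) ≡ 28/3. 3⁻¹ ≡ 21 (mod 31) since 3·21 = 63 ≡ 1, so λ ≡ 28·21 ≡ 30.
  x = λ² - 5 - 5 = 900 - 10 ≡ 22; y = λ·(5 - 22) - 17 ≡ 0. → (22, 0)
3P: (22, 0) + (5, 17). λ = (17 - 0)/(5 - 22) ≡ 17/14 mod 31. 14⁻¹ ≡ 20 (mod 31) since 14·20 = 280 ≡ 1, so λ ≡ 30.
  x = λ² - 22 - 5 = 900 - 27 ≡ 5; y = λ·(22 - 5) - 0 ≡ 14. → (5, 14)
4P: (5, 14) + (5, 17): same x and y₁ ≡ -y₂, so the sum is 𝒪.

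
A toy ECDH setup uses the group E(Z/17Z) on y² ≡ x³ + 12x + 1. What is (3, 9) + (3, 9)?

(2, 13)

tangent at (3, 9): λ = (3·3² + 12)/(2·9) ≡ 5/1. 1⁻¹ ≡ 1 (mod 17), so λ ≡ 5·1 ≡ 5.
  x = λ² - 3 - 3 = 25 - 6 ≡ 2; y = λ·(3 - 2) - 9 ≡ 13. → (2, 13)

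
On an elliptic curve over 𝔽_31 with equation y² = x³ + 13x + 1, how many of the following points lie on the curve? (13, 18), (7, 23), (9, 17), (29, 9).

(13, 18): 18² ≡ 14, rhs ≡ 11 → off.
(7, 23): 23² ≡ 2, rhs ≡ 1 → off.
(9, 17): 17² ≡ 10, rhs ≡ 10 → on.
(29, 9): 9² ≡ 19, rhs ≡ 29 → off.

1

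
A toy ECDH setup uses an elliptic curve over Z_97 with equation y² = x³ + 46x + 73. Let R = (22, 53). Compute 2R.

(89, 58)

tangent at (22, 53): λ = (3·22² + 46)/(2·53) ≡ 43/9. 9⁻¹ ≡ 54 (mod 97) since 9·54 = 486 ≡ 1, so λ ≡ 43·54 ≡ 91.
  x = λ² - 22 - 22 = 8281 - 44 ≡ 89; y = λ·(22 - 89) - 53 ≡ 58. → (89, 58)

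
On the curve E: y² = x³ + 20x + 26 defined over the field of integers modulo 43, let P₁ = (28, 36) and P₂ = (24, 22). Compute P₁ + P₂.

(28, 36) + (24, 22). λ = (22 - 36)/(24 - 28) ≡ 29/39 mod 43. 39⁻¹ ≡ 32 (mod 43) since 39·32 = 1248 ≡ 1, so λ ≡ 25.
  x = λ² - 28 - 24 = 625 - 52 ≡ 14; y = λ·(28 - 14) - 36 ≡ 13. → (14, 13)

(14, 13)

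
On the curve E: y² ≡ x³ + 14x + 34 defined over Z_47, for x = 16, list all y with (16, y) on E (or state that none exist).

none

x³ + 14x + 34 = 4354 ≡ 30 (mod 47).
30 is a non-residue mod 47; no y exists.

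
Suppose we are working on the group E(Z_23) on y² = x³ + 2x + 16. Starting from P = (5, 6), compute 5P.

(22, 6)

Repeated addition: build up to 5P.
2P: tangent at (5, 6): λ = (3·5² + 2)/(2·6) ≡ 8/12. 12⁻¹ ≡ 2 (mod 23), so λ ≡ 8·2 ≡ 16.
  x = λ² - 5 - 5 = 256 - 10 ≡ 16; y = λ·(5 - 16) - 6 ≡ 2. → (16, 2)
3P: (16, 2) + (5, 6). λ = (6 - 2)/(5 - 16) ≡ 4/12 mod 23. 12⁻¹ ≡ 2 (mod 23) since 12·2 = 24 ≡ 1, so λ ≡ 8.
  x = λ² - 16 - 5 = 64 - 21 ≡ 20; y = λ·(16 - 20) - 2 ≡ 12. → (20, 12)
4P: (20, 12) + (5, 6). λ = (6 - 12)/(5 - 20) ≡ 17/8 mod 23. 8⁻¹ ≡ 3 (mod 23), so λ ≡ 5.
  x = λ² - 20 - 5 = 25 - 25 ≡ 0; y = λ·(20 - 0) - 12 ≡ 19. → (0, 19)
5P: (0, 19) + (5, 6). λ = (6 - 19)/(5 - 0) ≡ 10/5 mod 23. 5⁻¹ ≡ 14 (mod 23) since 5·14 = 70 ≡ 1, so λ ≡ 2.
  x = λ² - 0 - 5 = 4 - 5 ≡ 22; y = λ·(0 - 22) - 19 ≡ 6. → (22, 6)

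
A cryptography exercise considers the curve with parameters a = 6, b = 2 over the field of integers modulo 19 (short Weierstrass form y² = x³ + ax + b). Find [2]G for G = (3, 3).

tangent at (3, 3): λ = (3·3² + 6)/(2·3) ≡ 14/6. 6⁻¹ ≡ 16 (mod 19) since 6·16 = 96 ≡ 1, so λ ≡ 14·16 ≡ 15.
  x = λ² - 3 - 3 = 225 - 6 ≡ 10; y = λ·(3 - 10) - 3 ≡ 6. → (10, 6)

(10, 6)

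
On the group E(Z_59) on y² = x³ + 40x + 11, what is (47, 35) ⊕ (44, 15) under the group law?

(47, 35) + (44, 15). λ = (15 - 35)/(44 - 47) ≡ 39/56 mod 59. 56⁻¹ ≡ 39 (mod 59), so λ ≡ 46.
  x = λ² - 47 - 44 = 2116 - 91 ≡ 19; y = λ·(47 - 19) - 35 ≡ 14. → (19, 14)

(19, 14)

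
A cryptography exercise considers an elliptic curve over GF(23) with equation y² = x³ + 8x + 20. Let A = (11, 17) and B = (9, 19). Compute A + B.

(4, 22)

(11, 17) + (9, 19). λ = (19 - 17)/(9 - 11) ≡ 2/21 mod 23. 21⁻¹ ≡ 11 (mod 23) since 21·11 = 231 ≡ 1, so λ ≡ 22.
  x = λ² - 11 - 9 = 484 - 20 ≡ 4; y = λ·(11 - 4) - 17 ≡ 22. → (4, 22)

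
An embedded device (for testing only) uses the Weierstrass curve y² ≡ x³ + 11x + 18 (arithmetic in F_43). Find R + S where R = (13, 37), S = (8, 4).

(13, 37) + (8, 4). λ = (4 - 37)/(8 - 13) ≡ 10/38 mod 43. 38⁻¹ ≡ 17 (mod 43) since 38·17 = 646 ≡ 1, so λ ≡ 41.
  x = λ² - 13 - 8 = 1681 - 21 ≡ 26; y = λ·(13 - 26) - 37 ≡ 32. → (26, 32)

(26, 32)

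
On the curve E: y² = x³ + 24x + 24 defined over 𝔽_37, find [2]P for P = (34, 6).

tangent at (34, 6): λ = (3·34² + 24)/(2·6) ≡ 14/12. 12⁻¹ ≡ 34 (mod 37) since 12·34 = 408 ≡ 1, so λ ≡ 14·34 ≡ 32.
  x = λ² - 34 - 34 = 1024 - 68 ≡ 31; y = λ·(34 - 31) - 6 ≡ 16. → (31, 16)

(31, 16)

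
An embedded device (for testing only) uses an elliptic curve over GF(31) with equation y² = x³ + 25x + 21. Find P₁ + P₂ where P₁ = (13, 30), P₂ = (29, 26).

(13, 30) + (29, 26). λ = (26 - 30)/(29 - 13) ≡ 27/16 mod 31. 16⁻¹ ≡ 2 (mod 31) since 16·2 = 32 ≡ 1, so λ ≡ 23.
  x = λ² - 13 - 29 = 529 - 42 ≡ 22; y = λ·(13 - 22) - 30 ≡ 11. → (22, 11)

(22, 11)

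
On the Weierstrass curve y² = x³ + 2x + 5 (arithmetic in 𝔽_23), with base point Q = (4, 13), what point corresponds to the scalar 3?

O

Repeated addition: build up to 3Q.
2Q: tangent at (4, 13): λ = (3·4² + 2)/(2·13) ≡ 4/3. 3⁻¹ ≡ 8 (mod 23), so λ ≡ 4·8 ≡ 9.
  x = λ² - 4 - 4 = 81 - 8 ≡ 4; y = λ·(4 - 4) - 13 ≡ 10. → (4, 10)
3Q: (4, 10) + (4, 13): same x and y₁ ≡ -y₂, so the sum is O.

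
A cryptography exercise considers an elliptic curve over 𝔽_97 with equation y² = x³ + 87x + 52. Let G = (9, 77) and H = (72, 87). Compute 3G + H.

First 3G:
Repeated addition: build up to 3G.
2G: tangent at (9, 77): λ = (3·9² + 87)/(2·77) ≡ 39/57. 57⁻¹ ≡ 80 (mod 97), so λ ≡ 39·80 ≡ 16.
  x = λ² - 9 - 9 = 256 - 18 ≡ 44; y = λ·(9 - 44) - 77 ≡ 42. → (44, 42)
3G: (44, 42) + (9, 77). λ = (77 - 42)/(9 - 44) ≡ 35/62 mod 97. 62⁻¹ ≡ 36 (mod 97), so λ ≡ 96.
  x = λ² - 44 - 9 = 9216 - 53 ≡ 45; y = λ·(44 - 45) - 42 ≡ 56. → (45, 56)
3G = (45, 56).
Finally 3G + H:
(45, 56) + (72, 87). λ = (87 - 56)/(72 - 45) ≡ 31/27 mod 97. 27⁻¹ ≡ 18 (mod 97) since 27·18 = 486 ≡ 1, so λ ≡ 73.
  x = λ² - 45 - 72 = 5329 - 117 ≡ 71; y = λ·(45 - 71) - 56 ≡ 83. → (71, 83)

(71, 83)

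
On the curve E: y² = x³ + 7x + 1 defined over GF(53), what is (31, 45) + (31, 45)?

(4, 27)

tangent at (31, 45): λ = (3·31² + 7)/(2·45) ≡ 28/37. 37⁻¹ ≡ 43 (mod 53), so λ ≡ 28·43 ≡ 38.
  x = λ² - 31 - 31 = 1444 - 62 ≡ 4; y = λ·(31 - 4) - 45 ≡ 27. → (4, 27)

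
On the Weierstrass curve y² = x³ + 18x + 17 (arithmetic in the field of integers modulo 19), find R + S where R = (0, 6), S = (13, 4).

(4, 18)

(0, 6) + (13, 4). λ = (4 - 6)/(13 - 0) ≡ 17/13 mod 19. 13⁻¹ ≡ 3 (mod 19), so λ ≡ 13.
  x = λ² - 0 - 13 = 169 - 13 ≡ 4; y = λ·(0 - 4) - 6 ≡ 18. → (4, 18)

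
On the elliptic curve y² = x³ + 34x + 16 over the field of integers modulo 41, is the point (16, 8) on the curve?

yes

y² = 8² ≡ 23; x³ + 34x + 16 = 4656 ≡ 23 (mod 41). 23 = 23.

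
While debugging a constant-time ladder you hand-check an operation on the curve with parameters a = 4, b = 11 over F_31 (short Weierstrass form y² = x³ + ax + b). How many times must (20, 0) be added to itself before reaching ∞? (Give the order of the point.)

2P: (20, 0) + (20, 0): same x and y₁ ≡ -y₂, so the sum is ∞.
2P = ∞, so the order is 2.

2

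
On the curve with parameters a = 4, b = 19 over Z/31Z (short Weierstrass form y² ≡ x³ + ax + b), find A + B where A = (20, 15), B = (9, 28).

(20, 15) + (9, 28). λ = (28 - 15)/(9 - 20) ≡ 13/20 mod 31. 20⁻¹ ≡ 14 (mod 31) since 20·14 = 280 ≡ 1, so λ ≡ 27.
  x = λ² - 20 - 9 = 729 - 29 ≡ 18; y = λ·(20 - 18) - 15 ≡ 8. → (18, 8)

(18, 8)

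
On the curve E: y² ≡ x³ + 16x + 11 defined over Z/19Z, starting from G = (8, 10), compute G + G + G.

Repeated addition: build up to 3G.
2G: tangent at (8, 10): λ = (3·8² + 16)/(2·10) ≡ 18/1. 1⁻¹ ≡ 1 (mod 19) since 1·1 = 1 ≡ 1, so λ ≡ 18·1 ≡ 18.
  x = λ² - 8 - 8 = 324 - 16 ≡ 4; y = λ·(8 - 4) - 10 ≡ 5. → (4, 5)
3G: (4, 5) + (8, 10). λ = (10 - 5)/(8 - 4) ≡ 5/4 mod 19. 4⁻¹ ≡ 5 (mod 19) since 4·5 = 20 ≡ 1, so λ ≡ 6.
  x = λ² - 4 - 8 = 36 - 12 ≡ 5; y = λ·(4 - 5) - 5 ≡ 8. → (5, 8)

(5, 8)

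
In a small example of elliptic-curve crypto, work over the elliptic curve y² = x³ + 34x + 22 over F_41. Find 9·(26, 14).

Write Q = (26, 14).
Double-and-add on 9 = (1001)₂. Start with Q = (26, 14) for the leading 1-bit.
double: tangent at (26, 14): λ = (3·26² + 34)/(2·14) ≡ 12/28. 28⁻¹ ≡ 22 (mod 41), so λ ≡ 12·22 ≡ 18.
  x = λ² - 26 - 26 = 324 - 52 ≡ 26; y = λ·(26 - 26) - 14 ≡ 27. → (26, 27)
double: tangent at (26, 27): λ = (3·26² + 34)/(2·27) ≡ 12/13. 13⁻¹ ≡ 19 (mod 41), so λ ≡ 12·19 ≡ 23.
  x = λ² - 26 - 26 = 529 - 52 ≡ 26; y = λ·(26 - 26) - 27 ≡ 14. → (26, 14)
double: tangent at (26, 14): λ = (3·26² + 34)/(2·14) ≡ 12/28. 28⁻¹ ≡ 22 (mod 41) since 28·22 = 616 ≡ 1, so λ ≡ 12·22 ≡ 18.
  x = λ² - 26 - 26 = 324 - 52 ≡ 26; y = λ·(26 - 26) - 14 ≡ 27. → (26, 27)
add Q: (26, 27) + (26, 14): same x and y₁ ≡ -y₂, so the sum is the point at infinity.

O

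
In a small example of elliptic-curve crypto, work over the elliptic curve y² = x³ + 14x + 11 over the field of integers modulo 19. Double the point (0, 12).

tangent at (0, 12): λ = (3·0² + 14)/(2·12) ≡ 14/5. 5⁻¹ ≡ 4 (mod 19), so λ ≡ 14·4 ≡ 18.
  x = λ² - 0 - 0 = 324 - 0 ≡ 1; y = λ·(0 - 1) - 12 ≡ 8. → (1, 8)

(1, 8)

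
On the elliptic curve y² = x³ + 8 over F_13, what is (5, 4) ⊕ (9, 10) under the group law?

(5, 4) + (9, 10). λ = (10 - 4)/(9 - 5) ≡ 6/4 mod 13. 4⁻¹ ≡ 10 (mod 13), so λ ≡ 8.
  x = λ² - 5 - 9 = 64 - 14 ≡ 11; y = λ·(5 - 11) - 4 ≡ 0. → (11, 0)

(11, 0)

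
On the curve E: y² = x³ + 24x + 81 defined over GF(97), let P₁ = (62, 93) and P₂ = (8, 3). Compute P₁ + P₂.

(62, 93) + (8, 3). λ = (3 - 93)/(8 - 62) ≡ 7/43 mod 97. 43⁻¹ ≡ 88 (mod 97), so λ ≡ 34.
  x = λ² - 62 - 8 = 1156 - 70 ≡ 19; y = λ·(62 - 19) - 93 ≡ 11. → (19, 11)

(19, 11)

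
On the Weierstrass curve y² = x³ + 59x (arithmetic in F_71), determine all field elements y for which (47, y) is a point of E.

x³ + 59x + 0 = 106596 ≡ 25 (mod 71).
Square roots of 25 mod 71: 5 and 66 (since 5² = 25 ≡ 25).

5, 66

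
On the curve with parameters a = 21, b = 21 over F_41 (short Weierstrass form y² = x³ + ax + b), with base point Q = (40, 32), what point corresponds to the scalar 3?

(11, 5)

Repeated addition: build up to 3Q.
2Q: tangent at (40, 32): λ = (3·40² + 21)/(2·32) ≡ 24/23. 23⁻¹ ≡ 25 (mod 41) since 23·25 = 575 ≡ 1, so λ ≡ 24·25 ≡ 26.
  x = λ² - 40 - 40 = 676 - 80 ≡ 22; y = λ·(40 - 22) - 32 ≡ 26. → (22, 26)
3Q: (22, 26) + (40, 32). λ = (32 - 26)/(40 - 22) ≡ 6/18 mod 41. 18⁻¹ ≡ 16 (mod 41), so λ ≡ 14.
  x = λ² - 22 - 40 = 196 - 62 ≡ 11; y = λ·(22 - 11) - 26 ≡ 5. → (11, 5)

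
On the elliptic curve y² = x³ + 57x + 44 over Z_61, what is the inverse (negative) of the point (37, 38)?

-(37, 38) = (37, -38 mod 61) = (37, 23).

(37, 23)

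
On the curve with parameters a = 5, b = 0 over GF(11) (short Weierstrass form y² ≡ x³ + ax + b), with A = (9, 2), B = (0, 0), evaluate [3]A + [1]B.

(0, 0)

First 3A:
Repeated addition: build up to 3A.
2A: tangent at (9, 2): λ = (3·9² + 5)/(2·2) ≡ 6/4. 4⁻¹ ≡ 3 (mod 11) since 4·3 = 12 ≡ 1, so λ ≡ 6·3 ≡ 7.
  x = λ² - 9 - 9 = 49 - 18 ≡ 9; y = λ·(9 - 9) - 2 ≡ 9. → (9, 9)
3A: (9, 9) + (9, 2): same x and y₁ ≡ -y₂, so the sum is 𝒪.
3A = 𝒪.
Finally 3A + B:
𝒪 + (0, 0) = (0, 0) (identity).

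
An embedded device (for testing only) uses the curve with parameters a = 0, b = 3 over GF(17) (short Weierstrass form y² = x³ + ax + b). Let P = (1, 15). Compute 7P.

Double-and-add on 7 = (111)₂. Start with P = (1, 15) for the leading 1-bit.
double: tangent at (1, 15): λ = (3·1² + 0)/(2·15) ≡ 3/13. 13⁻¹ ≡ 4 (mod 17) since 13·4 = 52 ≡ 1, so λ ≡ 3·4 ≡ 12.
  x = λ² - 1 - 1 = 144 - 2 ≡ 6; y = λ·(1 - 6) - 15 ≡ 10. → (6, 10)
add P: (6, 10) + (1, 15). λ = (15 - 10)/(1 - 6) ≡ 5/12 mod 17. 12⁻¹ ≡ 10 (mod 17) since 12·10 = 120 ≡ 1, so λ ≡ 16.
  x = λ² - 6 - 1 = 256 - 7 ≡ 11; y = λ·(6 - 11) - 10 ≡ 12. → (11, 12)
double: tangent at (11, 12): λ = (3·11² + 0)/(2·12) ≡ 6/7. 7⁻¹ ≡ 5 (mod 17), so λ ≡ 6·5 ≡ 13.
  x = λ² - 11 - 11 = 169 - 22 ≡ 11; y = λ·(11 - 11) - 12 ≡ 5. → (11, 5)
add P: (11, 5) + (1, 15). λ = (15 - 5)/(1 - 11) ≡ 10/7 mod 17. 7⁻¹ ≡ 5 (mod 17), so λ ≡ 16.
  x = λ² - 11 - 1 = 256 - 12 ≡ 6; y = λ·(11 - 6) - 5 ≡ 7. → (6, 7)

(6, 7)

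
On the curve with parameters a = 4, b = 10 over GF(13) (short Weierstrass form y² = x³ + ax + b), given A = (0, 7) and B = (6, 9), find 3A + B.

First 3A:
Repeated addition: build up to 3A.
2A: tangent at (0, 7): λ = (3·0² + 4)/(2·7) ≡ 4/1. 1⁻¹ ≡ 1 (mod 13), so λ ≡ 4·1 ≡ 4.
  x = λ² - 0 - 0 = 16 - 0 ≡ 3; y = λ·(0 - 3) - 7 ≡ 7. → (3, 7)
3A: (3, 7) + (0, 7). λ = (7 - 7)/(0 - 3) ≡ 0/10 mod 13. 10⁻¹ ≡ 4 (mod 13), so λ ≡ 0.
  x = λ² - 3 - 0 = 0 - 3 ≡ 10; y = λ·(3 - 10) - 7 ≡ 6. → (10, 6)
3A = (10, 6).
Finally 3A + B:
(10, 6) + (6, 9). λ = (9 - 6)/(6 - 10) ≡ 3/9 mod 13. 9⁻¹ ≡ 3 (mod 13) since 9·3 = 27 ≡ 1, so λ ≡ 9.
  x = λ² - 10 - 6 = 81 - 16 ≡ 0; y = λ·(10 - 0) - 6 ≡ 6. → (0, 6)

(0, 6)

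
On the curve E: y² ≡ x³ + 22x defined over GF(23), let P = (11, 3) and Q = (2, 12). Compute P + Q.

(11, 20)

(11, 3) + (2, 12). λ = (12 - 3)/(2 - 11) ≡ 9/14 mod 23. 14⁻¹ ≡ 5 (mod 23) since 14·5 = 70 ≡ 1, so λ ≡ 22.
  x = λ² - 11 - 2 = 484 - 13 ≡ 11; y = λ·(11 - 11) - 3 ≡ 20. → (11, 20)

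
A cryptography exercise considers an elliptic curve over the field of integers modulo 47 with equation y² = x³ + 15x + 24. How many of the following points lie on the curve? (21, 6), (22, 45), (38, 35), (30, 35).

1

(21, 6): 6² ≡ 36, rhs ≡ 12 → off.
(22, 45): 45² ≡ 4, rhs ≡ 4 → on.
(38, 35): 35² ≡ 3, rhs ≡ 6 → off.
(30, 35): 35² ≡ 3, rhs ≡ 26 → off.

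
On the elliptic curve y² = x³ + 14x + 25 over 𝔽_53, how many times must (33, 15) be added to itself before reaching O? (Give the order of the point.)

2P: tangent at (33, 15): λ = (3·33² + 14)/(2·15) ≡ 48/30. 30⁻¹ ≡ 23 (mod 53) since 30·23 = 690 ≡ 1, so λ ≡ 48·23 ≡ 44.
  x = λ² - 33 - 33 = 1936 - 66 ≡ 15; y = λ·(33 - 15) - 15 ≡ 35. → (15, 35)
3P: (15, 35) + (33, 15). λ = (15 - 35)/(33 - 15) ≡ 33/18 mod 53. 18⁻¹ ≡ 3 (mod 53), so λ ≡ 46.
  x = λ² - 15 - 33 = 2116 - 48 ≡ 1; y = λ·(15 - 1) - 35 ≡ 26. → (1, 26)
4P: (1, 26) + (33, 15). λ = (15 - 26)/(33 - 1) ≡ 42/32 mod 53. 32⁻¹ ≡ 5 (mod 53), so λ ≡ 51.
  x = λ² - 1 - 33 = 2601 - 34 ≡ 23; y = λ·(1 - 23) - 26 ≡ 18. → (23, 18)
5P: (23, 18) + (33, 15). λ = (15 - 18)/(33 - 23) ≡ 50/10 mod 53. 10⁻¹ ≡ 16 (mod 53), so λ ≡ 5.
  x = λ² - 23 - 33 = 25 - 56 ≡ 22; y = λ·(23 - 22) - 18 ≡ 40. → (22, 40)
6P: (22, 40) + (33, 15). λ = (15 - 40)/(33 - 22) ≡ 28/11 mod 53. 11⁻¹ ≡ 29 (mod 53) since 11·29 = 319 ≡ 1, so λ ≡ 17.
  x = λ² - 22 - 33 = 289 - 55 ≡ 22; y = λ·(22 - 22) - 40 ≡ 13. → (22, 13)
7P: (22, 13) + (33, 15). λ = (15 - 13)/(33 - 22) ≡ 2/11 mod 53. 11⁻¹ ≡ 29 (mod 53) since 11·29 = 319 ≡ 1, so λ ≡ 5.
  x = λ² - 22 - 33 = 25 - 55 ≡ 23; y = λ·(22 - 23) - 13 ≡ 35. → (23, 35)
8P: (23, 35) + (33, 15). λ = (15 - 35)/(33 - 23) ≡ 33/10 mod 53. 10⁻¹ ≡ 16 (mod 53) since 10·16 = 160 ≡ 1, so λ ≡ 51.
  x = λ² - 23 - 33 = 2601 - 56 ≡ 1; y = λ·(23 - 1) - 35 ≡ 27. → (1, 27)
9P: (1, 27) + (33, 15). λ = (15 - 27)/(33 - 1) ≡ 41/32 mod 53. 32⁻¹ ≡ 5 (mod 53), so λ ≡ 46.
  x = λ² - 1 - 33 = 2116 - 34 ≡ 15; y = λ·(1 - 15) - 27 ≡ 18. → (15, 18)
10P: (15, 18) + (33, 15). λ = (15 - 18)/(33 - 15) ≡ 50/18 mod 53. 18⁻¹ ≡ 3 (mod 53) since 18·3 = 54 ≡ 1, so λ ≡ 44.
  x = λ² - 15 - 33 = 1936 - 48 ≡ 33; y = λ·(15 - 33) - 18 ≡ 38. → (33, 38)
11P: (33, 38) + (33, 15): same x and y₁ ≡ -y₂, so the sum is O.
11P = O, so the order is 11.

11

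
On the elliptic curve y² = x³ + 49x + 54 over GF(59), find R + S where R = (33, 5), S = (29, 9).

(33, 5) + (29, 9). λ = (9 - 5)/(29 - 33) ≡ 4/55 mod 59. 55⁻¹ ≡ 44 (mod 59), so λ ≡ 58.
  x = λ² - 33 - 29 = 3364 - 62 ≡ 57; y = λ·(33 - 57) - 5 ≡ 19. → (57, 19)

(57, 19)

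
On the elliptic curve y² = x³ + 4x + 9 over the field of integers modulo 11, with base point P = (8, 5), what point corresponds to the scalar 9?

Repeated addition: build up to 9P.
2P: tangent at (8, 5): λ = (3·8² + 4)/(2·5) ≡ 9/10. 10⁻¹ ≡ 10 (mod 11) since 10·10 = 100 ≡ 1, so λ ≡ 9·10 ≡ 2.
  x = λ² - 8 - 8 = 4 - 16 ≡ 10; y = λ·(8 - 10) - 5 ≡ 2. → (10, 2)
3P: (10, 2) + (8, 5). λ = (5 - 2)/(8 - 10) ≡ 3/9 mod 11. 9⁻¹ ≡ 5 (mod 11) since 9·5 = 45 ≡ 1, so λ ≡ 4.
  x = λ² - 10 - 8 = 16 - 18 ≡ 9; y = λ·(10 - 9) - 2 ≡ 2. → (9, 2)
4P: (9, 2) + (8, 5). λ = (5 - 2)/(8 - 9) ≡ 3/10 mod 11. 10⁻¹ ≡ 10 (mod 11) since 10·10 = 100 ≡ 1, so λ ≡ 8.
  x = λ² - 9 - 8 = 64 - 17 ≡ 3; y = λ·(9 - 3) - 2 ≡ 2. → (3, 2)
5P: (3, 2) + (8, 5). λ = (5 - 2)/(8 - 3) ≡ 3/5 mod 11. 5⁻¹ ≡ 9 (mod 11), so λ ≡ 5.
  x = λ² - 3 - 8 = 25 - 11 ≡ 3; y = λ·(3 - 3) - 2 ≡ 9. → (3, 9)
6P: (3, 9) + (8, 5). λ = (5 - 9)/(8 - 3) ≡ 7/5 mod 11. 5⁻¹ ≡ 9 (mod 11) since 5·9 = 45 ≡ 1, so λ ≡ 8.
  x = λ² - 3 - 8 = 64 - 11 ≡ 9; y = λ·(3 - 9) - 9 ≡ 9. → (9, 9)
7P: (9, 9) + (8, 5). λ = (5 - 9)/(8 - 9) ≡ 7/10 mod 11. 10⁻¹ ≡ 10 (mod 11), so λ ≡ 4.
  x = λ² - 9 - 8 = 16 - 17 ≡ 10; y = λ·(9 - 10) - 9 ≡ 9. → (10, 9)
8P: (10, 9) + (8, 5). λ = (5 - 9)/(8 - 10) ≡ 7/9 mod 11. 9⁻¹ ≡ 5 (mod 11), so λ ≡ 2.
  x = λ² - 10 - 8 = 4 - 18 ≡ 8; y = λ·(10 - 8) - 9 ≡ 6. → (8, 6)
9P: (8, 6) + (8, 5): same x and y₁ ≡ -y₂, so the sum is O.

O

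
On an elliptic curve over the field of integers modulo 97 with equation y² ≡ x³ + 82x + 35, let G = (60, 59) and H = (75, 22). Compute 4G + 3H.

First 4G:
Repeated addition: build up to 4G.
2G: tangent at (60, 59): λ = (3·60² + 82)/(2·59) ≡ 18/21. 21⁻¹ ≡ 37 (mod 97) since 21·37 = 777 ≡ 1, so λ ≡ 18·37 ≡ 84.
  x = λ² - 60 - 60 = 7056 - 120 ≡ 49; y = λ·(60 - 49) - 59 ≡ 89. → (49, 89)
3G: (49, 89) + (60, 59). λ = (59 - 89)/(60 - 49) ≡ 67/11 mod 97. 11⁻¹ ≡ 53 (mod 97), so λ ≡ 59.
  x = λ² - 49 - 60 = 3481 - 109 ≡ 74; y = λ·(49 - 74) - 89 ≡ 85. → (74, 85)
4G: (74, 85) + (60, 59). λ = (59 - 85)/(60 - 74) ≡ 71/83 mod 97. 83⁻¹ ≡ 90 (mod 97) since 83·90 = 7470 ≡ 1, so λ ≡ 85.
  x = λ² - 74 - 60 = 7225 - 134 ≡ 10; y = λ·(74 - 10) - 85 ≡ 20. → (10, 20)
4G = (10, 20).
Next 3H:
Repeated addition: build up to 3H.
2H: tangent at (75, 22): λ = (3·75² + 82)/(2·22) ≡ 79/44. 44⁻¹ ≡ 86 (mod 97), so λ ≡ 79·86 ≡ 4.
  x = λ² - 75 - 75 = 16 - 150 ≡ 60; y = λ·(75 - 60) - 22 ≡ 38. → (60, 38)
3H: (60, 38) + (75, 22). λ = (22 - 38)/(75 - 60) ≡ 81/15 mod 97. 15⁻¹ ≡ 13 (mod 97) since 15·13 = 195 ≡ 1, so λ ≡ 83.
  x = λ² - 60 - 75 = 6889 - 135 ≡ 61; y = λ·(60 - 61) - 38 ≡ 73. → (61, 73)
3H = (61, 73).
Finally 4G + 3H:
(10, 20) + (61, 73). λ = (73 - 20)/(61 - 10) ≡ 53/51 mod 97. 51⁻¹ ≡ 78 (mod 97) since 51·78 = 3978 ≡ 1, so λ ≡ 60.
  x = λ² - 10 - 61 = 3600 - 71 ≡ 37; y = λ·(10 - 37) - 20 ≡ 9. → (37, 9)

(37, 9)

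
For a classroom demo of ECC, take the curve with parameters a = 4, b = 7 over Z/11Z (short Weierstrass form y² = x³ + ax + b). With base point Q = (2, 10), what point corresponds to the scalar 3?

Repeated addition: build up to 3Q.
2Q: tangent at (2, 10): λ = (3·2² + 4)/(2·10) ≡ 5/9. 9⁻¹ ≡ 5 (mod 11), so λ ≡ 5·5 ≡ 3.
  x = λ² - 2 - 2 = 9 - 4 ≡ 5; y = λ·(2 - 5) - 10 ≡ 3. → (5, 3)
3Q: (5, 3) + (2, 10). λ = (10 - 3)/(2 - 5) ≡ 7/8 mod 11. 8⁻¹ ≡ 7 (mod 11), so λ ≡ 5.
  x = λ² - 5 - 2 = 25 - 7 ≡ 7; y = λ·(5 - 7) - 3 ≡ 9. → (7, 9)

(7, 9)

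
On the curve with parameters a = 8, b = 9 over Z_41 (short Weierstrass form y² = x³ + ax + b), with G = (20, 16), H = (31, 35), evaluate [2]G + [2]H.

First 2G:
Repeated addition: build up to 2G.
2G: tangent at (20, 16): λ = (3·20² + 8)/(2·16) ≡ 19/32. 32⁻¹ ≡ 9 (mod 41), so λ ≡ 19·9 ≡ 7.
  x = λ² - 20 - 20 = 49 - 40 ≡ 9; y = λ·(20 - 9) - 16 ≡ 20. → (9, 20)
2G = (9, 20).
Next 2H:
Repeated addition: build up to 2H.
2H: tangent at (31, 35): λ = (3·31² + 8)/(2·35) ≡ 21/29. 29⁻¹ ≡ 17 (mod 41), so λ ≡ 21·17 ≡ 29.
  x = λ² - 31 - 31 = 841 - 62 ≡ 0; y = λ·(31 - 0) - 35 ≡ 3. → (0, 3)
2H = (0, 3).
Finally 2G + 2H:
(9, 20) + (0, 3). λ = (3 - 20)/(0 - 9) ≡ 24/32 mod 41. 32⁻¹ ≡ 9 (mod 41), so λ ≡ 11.
  x = λ² - 9 - 0 = 121 - 9 ≡ 30; y = λ·(9 - 30) - 20 ≡ 36. → (30, 36)

(30, 36)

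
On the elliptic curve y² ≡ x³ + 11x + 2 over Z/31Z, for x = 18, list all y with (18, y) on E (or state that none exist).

7, 24

x³ + 11x + 2 = 6032 ≡ 18 (mod 31).
Square roots of 18 mod 31: 7 and 24 (since 7² = 49 ≡ 18).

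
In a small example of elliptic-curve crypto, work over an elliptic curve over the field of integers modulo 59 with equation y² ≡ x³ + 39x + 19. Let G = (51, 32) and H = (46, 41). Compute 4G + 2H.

(13, 3)

First 4G:
Double-and-add on 4 = (100)₂. Start with G = (51, 32) for the leading 1-bit.
double: tangent at (51, 32): λ = (3·51² + 39)/(2·32) ≡ 54/5. 5⁻¹ ≡ 12 (mod 59), so λ ≡ 54·12 ≡ 58.
  x = λ² - 51 - 51 = 3364 - 102 ≡ 17; y = λ·(51 - 17) - 32 ≡ 52. → (17, 52)
double: tangent at (17, 52): λ = (3·17² + 39)/(2·52) ≡ 21/45. 45⁻¹ ≡ 21 (mod 59) since 45·21 = 945 ≡ 1, so λ ≡ 21·21 ≡ 28.
  x = λ² - 17 - 17 = 784 - 34 ≡ 42; y = λ·(17 - 42) - 52 ≡ 15. → (42, 15)
4G = (42, 15).
Next 2H:
Repeated addition: build up to 2H.
2H: tangent at (46, 41): λ = (3·46² + 39)/(2·41) ≡ 15/23. 23⁻¹ ≡ 18 (mod 59) since 23·18 = 414 ≡ 1, so λ ≡ 15·18 ≡ 34.
  x = λ² - 46 - 46 = 1156 - 92 ≡ 2; y = λ·(46 - 2) - 41 ≡ 39. → (2, 39)
2H = (2, 39).
Finally 4G + 2H:
(42, 15) + (2, 39). λ = (39 - 15)/(2 - 42) ≡ 24/19 mod 59. 19⁻¹ ≡ 28 (mod 59), so λ ≡ 23.
  x = λ² - 42 - 2 = 529 - 44 ≡ 13; y = λ·(42 - 13) - 15 ≡ 3. → (13, 3)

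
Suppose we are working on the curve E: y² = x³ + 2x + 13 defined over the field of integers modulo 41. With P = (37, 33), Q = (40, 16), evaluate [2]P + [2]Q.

(21, 3)

First 2P:
Repeated addition: build up to 2P.
2P: tangent at (37, 33): λ = (3·37² + 2)/(2·33) ≡ 9/25. 25⁻¹ ≡ 23 (mod 41), so λ ≡ 9·23 ≡ 2.
  x = λ² - 37 - 37 = 4 - 74 ≡ 12; y = λ·(37 - 12) - 33 ≡ 17. → (12, 17)
2P = (12, 17).
Next 2Q:
Repeated addition: build up to 2Q.
2Q: tangent at (40, 16): λ = (3·40² + 2)/(2·16) ≡ 5/32. 32⁻¹ ≡ 9 (mod 41), so λ ≡ 5·9 ≡ 4.
  x = λ² - 40 - 40 = 16 - 80 ≡ 18; y = λ·(40 - 18) - 16 ≡ 31. → (18, 31)
2Q = (18, 31).
Finally 2P + 2Q:
(12, 17) + (18, 31). λ = (31 - 17)/(18 - 12) ≡ 14/6 mod 41. 6⁻¹ ≡ 7 (mod 41), so λ ≡ 16.
  x = λ² - 12 - 18 = 256 - 30 ≡ 21; y = λ·(12 - 21) - 17 ≡ 3. → (21, 3)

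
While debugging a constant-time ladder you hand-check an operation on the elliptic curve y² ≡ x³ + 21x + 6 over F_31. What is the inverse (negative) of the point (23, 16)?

(23, 15)

-(23, 16) = (23, -16 mod 31) = (23, 15).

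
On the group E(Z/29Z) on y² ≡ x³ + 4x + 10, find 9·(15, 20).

(11, 15)

Write Q = (15, 20).
Double-and-add on 9 = (1001)₂. Start with Q = (15, 20) for the leading 1-bit.
double: tangent at (15, 20): λ = (3·15² + 4)/(2·20) ≡ 12/11. 11⁻¹ ≡ 8 (mod 29), so λ ≡ 12·8 ≡ 9.
  x = λ² - 15 - 15 = 81 - 30 ≡ 22; y = λ·(15 - 22) - 20 ≡ 4. → (22, 4)
double: tangent at (22, 4): λ = (3·22² + 4)/(2·4) ≡ 6/8. 8⁻¹ ≡ 11 (mod 29), so λ ≡ 6·11 ≡ 8.
  x = λ² - 22 - 22 = 64 - 44 ≡ 20; y = λ·(22 - 20) - 4 ≡ 12. → (20, 12)
double: tangent at (20, 12): λ = (3·20² + 4)/(2·12) ≡ 15/24. 24⁻¹ ≡ 23 (mod 29) since 24·23 = 552 ≡ 1, so λ ≡ 15·23 ≡ 26.
  x = λ² - 20 - 20 = 676 - 40 ≡ 27; y = λ·(20 - 27) - 12 ≡ 9. → (27, 9)
add Q: (27, 9) + (15, 20). λ = (20 - 9)/(15 - 27) ≡ 11/17 mod 29. 17⁻¹ ≡ 12 (mod 29) since 17·12 = 204 ≡ 1, so λ ≡ 16.
  x = λ² - 27 - 15 = 256 - 42 ≡ 11; y = λ·(27 - 11) - 9 ≡ 15. → (11, 15)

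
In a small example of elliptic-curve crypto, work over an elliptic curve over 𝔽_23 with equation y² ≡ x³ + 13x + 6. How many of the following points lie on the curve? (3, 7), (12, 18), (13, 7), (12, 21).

3

(3, 7): 7² ≡ 3, rhs ≡ 3 → on.
(12, 18): 18² ≡ 2, rhs ≡ 4 → off.
(13, 7): 7² ≡ 3, rhs ≡ 3 → on.
(12, 21): 21² ≡ 4, rhs ≡ 4 → on.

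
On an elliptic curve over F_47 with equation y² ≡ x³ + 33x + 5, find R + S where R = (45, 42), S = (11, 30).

(23, 10)

(45, 42) + (11, 30). λ = (30 - 42)/(11 - 45) ≡ 35/13 mod 47. 13⁻¹ ≡ 29 (mod 47), so λ ≡ 28.
  x = λ² - 45 - 11 = 784 - 56 ≡ 23; y = λ·(45 - 23) - 42 ≡ 10. → (23, 10)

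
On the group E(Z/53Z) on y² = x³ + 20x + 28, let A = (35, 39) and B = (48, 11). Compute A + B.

(6, 29)

(35, 39) + (48, 11). λ = (11 - 39)/(48 - 35) ≡ 25/13 mod 53. 13⁻¹ ≡ 49 (mod 53), so λ ≡ 6.
  x = λ² - 35 - 48 = 36 - 83 ≡ 6; y = λ·(35 - 6) - 39 ≡ 29. → (6, 29)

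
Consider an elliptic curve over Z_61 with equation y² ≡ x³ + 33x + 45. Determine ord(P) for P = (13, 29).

4

2P: tangent at (13, 29): λ = (3·13² + 33)/(2·29) ≡ 52/58. 58⁻¹ ≡ 20 (mod 61) since 58·20 = 1160 ≡ 1, so λ ≡ 52·20 ≡ 3.
  x = λ² - 13 - 13 = 9 - 26 ≡ 44; y = λ·(13 - 44) - 29 ≡ 0. → (44, 0)
3P: (44, 0) + (13, 29). λ = (29 - 0)/(13 - 44) ≡ 29/30 mod 61. 30⁻¹ ≡ 59 (mod 61), so λ ≡ 3.
  x = λ² - 44 - 13 = 9 - 57 ≡ 13; y = λ·(44 - 13) - 0 ≡ 32. → (13, 32)
4P: (13, 32) + (13, 29): same x and y₁ ≡ -y₂, so the sum is O.
4P = O, so the order is 4.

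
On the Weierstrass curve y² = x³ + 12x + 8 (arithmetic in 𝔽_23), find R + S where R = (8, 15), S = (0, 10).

(10, 1)

(8, 15) + (0, 10). λ = (10 - 15)/(0 - 8) ≡ 18/15 mod 23. 15⁻¹ ≡ 20 (mod 23) since 15·20 = 300 ≡ 1, so λ ≡ 15.
  x = λ² - 8 - 0 = 225 - 8 ≡ 10; y = λ·(8 - 10) - 15 ≡ 1. → (10, 1)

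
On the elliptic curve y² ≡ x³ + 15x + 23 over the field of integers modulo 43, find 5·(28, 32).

Write G = (28, 32).
Repeated addition: build up to 5G.
2G: tangent at (28, 32): λ = (3·28² + 15)/(2·32) ≡ 2/21. 21⁻¹ ≡ 41 (mod 43) since 21·41 = 861 ≡ 1, so λ ≡ 2·41 ≡ 39.
  x = λ² - 28 - 28 = 1521 - 56 ≡ 3; y = λ·(28 - 3) - 32 ≡ 40. → (3, 40)
3G: (3, 40) + (28, 32). λ = (32 - 40)/(28 - 3) ≡ 35/25 mod 43. 25⁻¹ ≡ 31 (mod 43), so λ ≡ 10.
  x = λ² - 3 - 28 = 100 - 31 ≡ 26; y = λ·(3 - 26) - 40 ≡ 31. → (26, 31)
4G: (26, 31) + (28, 32). λ = (32 - 31)/(28 - 26) ≡ 1/2 mod 43. 2⁻¹ ≡ 22 (mod 43) since 2·22 = 44 ≡ 1, so λ ≡ 22.
  x = λ² - 26 - 28 = 484 - 54 ≡ 0; y = λ·(26 - 0) - 31 ≡ 25. → (0, 25)
5G: (0, 25) + (28, 32). λ = (32 - 25)/(28 - 0) ≡ 7/28 mod 43. 28⁻¹ ≡ 20 (mod 43), so λ ≡ 11.
  x = λ² - 0 - 28 = 121 - 28 ≡ 7; y = λ·(0 - 7) - 25 ≡ 27. → (7, 27)

(7, 27)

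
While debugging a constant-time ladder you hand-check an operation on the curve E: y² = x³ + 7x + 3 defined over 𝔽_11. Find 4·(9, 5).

Write G = (9, 5).
Double-and-add on 4 = (100)₂. Start with G = (9, 5) for the leading 1-bit.
double: tangent at (9, 5): λ = (3·9² + 7)/(2·5) ≡ 8/10. 10⁻¹ ≡ 10 (mod 11), so λ ≡ 8·10 ≡ 3.
  x = λ² - 9 - 9 = 9 - 18 ≡ 2; y = λ·(9 - 2) - 5 ≡ 5. → (2, 5)
double: tangent at (2, 5): λ = (3·2² + 7)/(2·5) ≡ 8/10. 10⁻¹ ≡ 10 (mod 11), so λ ≡ 8·10 ≡ 3.
  x = λ² - 2 - 2 = 9 - 4 ≡ 5; y = λ·(2 - 5) - 5 ≡ 8. → (5, 8)

(5, 8)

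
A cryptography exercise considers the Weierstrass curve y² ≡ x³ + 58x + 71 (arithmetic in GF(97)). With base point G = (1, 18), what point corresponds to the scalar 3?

(70, 29)

Repeated addition: build up to 3G.
2G: tangent at (1, 18): λ = (3·1² + 58)/(2·18) ≡ 61/36. 36⁻¹ ≡ 62 (mod 97) since 36·62 = 2232 ≡ 1, so λ ≡ 61·62 ≡ 96.
  x = λ² - 1 - 1 = 9216 - 2 ≡ 96; y = λ·(1 - 96) - 18 ≡ 77. → (96, 77)
3G: (96, 77) + (1, 18). λ = (18 - 77)/(1 - 96) ≡ 38/2 mod 97. 2⁻¹ ≡ 49 (mod 97), so λ ≡ 19.
  x = λ² - 96 - 1 = 361 - 97 ≡ 70; y = λ·(96 - 70) - 77 ≡ 29. → (70, 29)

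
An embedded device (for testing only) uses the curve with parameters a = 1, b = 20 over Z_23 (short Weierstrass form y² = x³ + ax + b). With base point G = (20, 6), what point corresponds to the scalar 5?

(5, 9)

Repeated addition: build up to 5G.
2G: tangent at (20, 6): λ = (3·20² + 1)/(2·6) ≡ 5/12. 12⁻¹ ≡ 2 (mod 23) since 12·2 = 24 ≡ 1, so λ ≡ 5·2 ≡ 10.
  x = λ² - 20 - 20 = 100 - 40 ≡ 14; y = λ·(20 - 14) - 6 ≡ 8. → (14, 8)
3G: (14, 8) + (20, 6). λ = (6 - 8)/(20 - 14) ≡ 21/6 mod 23. 6⁻¹ ≡ 4 (mod 23), so λ ≡ 15.
  x = λ² - 14 - 20 = 225 - 34 ≡ 7; y = λ·(14 - 7) - 8 ≡ 5. → (7, 5)
4G: (7, 5) + (20, 6). λ = (6 - 5)/(20 - 7) ≡ 1/13 mod 23. 13⁻¹ ≡ 16 (mod 23) since 13·16 = 208 ≡ 1, so λ ≡ 16.
  x = λ² - 7 - 20 = 256 - 27 ≡ 22; y = λ·(7 - 22) - 5 ≡ 8. → (22, 8)
5G: (22, 8) + (20, 6). λ = (6 - 8)/(20 - 22) ≡ 21/21 mod 23. 21⁻¹ ≡ 11 (mod 23) since 21·11 = 231 ≡ 1, so λ ≡ 1.
  x = λ² - 22 - 20 = 1 - 42 ≡ 5; y = λ·(22 - 5) - 8 ≡ 9. → (5, 9)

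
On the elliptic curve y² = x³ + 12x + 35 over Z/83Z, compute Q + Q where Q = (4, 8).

(32, 53)

tangent at (4, 8): λ = (3·4² + 12)/(2·8) ≡ 60/16. 16⁻¹ ≡ 26 (mod 83) since 16·26 = 416 ≡ 1, so λ ≡ 60·26 ≡ 66.
  x = λ² - 4 - 4 = 4356 - 8 ≡ 32; y = λ·(4 - 32) - 8 ≡ 53. → (32, 53)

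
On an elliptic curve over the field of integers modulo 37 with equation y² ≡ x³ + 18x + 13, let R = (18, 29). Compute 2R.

(11, 5)

tangent at (18, 29): λ = (3·18² + 18)/(2·29) ≡ 28/21. 21⁻¹ ≡ 30 (mod 37), so λ ≡ 28·30 ≡ 26.
  x = λ² - 18 - 18 = 676 - 36 ≡ 11; y = λ·(18 - 11) - 29 ≡ 5. → (11, 5)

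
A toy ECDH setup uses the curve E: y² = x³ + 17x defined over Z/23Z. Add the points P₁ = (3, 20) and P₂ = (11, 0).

(3, 20) + (11, 0). λ = (0 - 20)/(11 - 3) ≡ 3/8 mod 23. 8⁻¹ ≡ 3 (mod 23), so λ ≡ 9.
  x = λ² - 3 - 11 = 81 - 14 ≡ 21; y = λ·(3 - 21) - 20 ≡ 2. → (21, 2)

(21, 2)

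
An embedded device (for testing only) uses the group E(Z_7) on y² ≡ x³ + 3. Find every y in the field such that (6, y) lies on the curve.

x³ + 0x + 3 = 219 ≡ 2 (mod 7).
Square roots of 2 mod 7: 3 and 4 (since 3² = 9 ≡ 2).

3, 4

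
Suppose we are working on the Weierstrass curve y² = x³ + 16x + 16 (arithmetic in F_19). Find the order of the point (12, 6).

5

2P: tangent at (12, 6): λ = (3·12² + 16)/(2·6) ≡ 11/12. 12⁻¹ ≡ 8 (mod 19), so λ ≡ 11·8 ≡ 12.
  x = λ² - 12 - 12 = 144 - 24 ≡ 6; y = λ·(12 - 6) - 6 ≡ 9. → (6, 9)
3P: (6, 9) + (12, 6). λ = (6 - 9)/(12 - 6) ≡ 16/6 mod 19. 6⁻¹ ≡ 16 (mod 19) since 6·16 = 96 ≡ 1, so λ ≡ 9.
  x = λ² - 6 - 12 = 81 - 18 ≡ 6; y = λ·(6 - 6) - 9 ≡ 10. → (6, 10)
4P: (6, 10) + (12, 6). λ = (6 - 10)/(12 - 6) ≡ 15/6 mod 19. 6⁻¹ ≡ 16 (mod 19), so λ ≡ 12.
  x = λ² - 6 - 12 = 144 - 18 ≡ 12; y = λ·(6 - 12) - 10 ≡ 13. → (12, 13)
5P: (12, 13) + (12, 6): same x and y₁ ≡ -y₂, so the sum is O.
5P = O, so the order is 5.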